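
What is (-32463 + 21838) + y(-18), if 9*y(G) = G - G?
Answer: -10625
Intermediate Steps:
y(G) = 0 (y(G) = (G - G)/9 = (⅑)*0 = 0)
(-32463 + 21838) + y(-18) = (-32463 + 21838) + 0 = -10625 + 0 = -10625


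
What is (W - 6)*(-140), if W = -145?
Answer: 21140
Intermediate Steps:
(W - 6)*(-140) = (-145 - 6)*(-140) = -151*(-140) = 21140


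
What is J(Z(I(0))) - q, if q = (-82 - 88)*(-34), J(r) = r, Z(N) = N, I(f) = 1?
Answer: -5779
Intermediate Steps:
q = 5780 (q = -170*(-34) = 5780)
J(Z(I(0))) - q = 1 - 1*5780 = 1 - 5780 = -5779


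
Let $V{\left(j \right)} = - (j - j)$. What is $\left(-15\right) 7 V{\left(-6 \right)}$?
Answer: $0$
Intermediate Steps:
$V{\left(j \right)} = 0$ ($V{\left(j \right)} = \left(-1\right) 0 = 0$)
$\left(-15\right) 7 V{\left(-6 \right)} = \left(-15\right) 7 \cdot 0 = \left(-105\right) 0 = 0$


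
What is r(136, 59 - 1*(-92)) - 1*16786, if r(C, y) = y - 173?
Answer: -16808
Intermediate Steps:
r(C, y) = -173 + y
r(136, 59 - 1*(-92)) - 1*16786 = (-173 + (59 - 1*(-92))) - 1*16786 = (-173 + (59 + 92)) - 16786 = (-173 + 151) - 16786 = -22 - 16786 = -16808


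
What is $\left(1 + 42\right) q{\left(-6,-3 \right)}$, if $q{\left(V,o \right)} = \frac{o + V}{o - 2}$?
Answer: $\frac{387}{5} \approx 77.4$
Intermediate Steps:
$q{\left(V,o \right)} = \frac{V + o}{-2 + o}$
$\left(1 + 42\right) q{\left(-6,-3 \right)} = \left(1 + 42\right) \frac{-6 - 3}{-2 - 3} = 43 \frac{1}{-5} \left(-9\right) = 43 \left(\left(- \frac{1}{5}\right) \left(-9\right)\right) = 43 \cdot \frac{9}{5} = \frac{387}{5}$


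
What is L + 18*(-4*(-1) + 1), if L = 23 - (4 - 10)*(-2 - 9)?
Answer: 47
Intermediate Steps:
L = -43 (L = 23 - (-6)*(-11) = 23 - 1*66 = 23 - 66 = -43)
L + 18*(-4*(-1) + 1) = -43 + 18*(-4*(-1) + 1) = -43 + 18*(4 + 1) = -43 + 18*5 = -43 + 90 = 47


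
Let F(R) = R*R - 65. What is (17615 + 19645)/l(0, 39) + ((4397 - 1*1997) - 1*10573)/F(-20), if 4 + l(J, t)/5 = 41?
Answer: 2194019/12395 ≈ 177.01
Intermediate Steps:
l(J, t) = 185 (l(J, t) = -20 + 5*41 = -20 + 205 = 185)
F(R) = -65 + R**2 (F(R) = R**2 - 65 = -65 + R**2)
(17615 + 19645)/l(0, 39) + ((4397 - 1*1997) - 1*10573)/F(-20) = (17615 + 19645)/185 + ((4397 - 1*1997) - 1*10573)/(-65 + (-20)**2) = 37260*(1/185) + ((4397 - 1997) - 10573)/(-65 + 400) = 7452/37 + (2400 - 10573)/335 = 7452/37 - 8173*1/335 = 7452/37 - 8173/335 = 2194019/12395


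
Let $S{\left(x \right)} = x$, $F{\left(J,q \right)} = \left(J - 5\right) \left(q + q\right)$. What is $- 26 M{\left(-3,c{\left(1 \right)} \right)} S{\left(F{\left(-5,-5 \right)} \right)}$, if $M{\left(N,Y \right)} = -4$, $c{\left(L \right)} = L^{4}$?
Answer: $10400$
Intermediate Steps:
$F{\left(J,q \right)} = 2 q \left(-5 + J\right)$ ($F{\left(J,q \right)} = \left(-5 + J\right) 2 q = 2 q \left(-5 + J\right)$)
$- 26 M{\left(-3,c{\left(1 \right)} \right)} S{\left(F{\left(-5,-5 \right)} \right)} = \left(-26\right) \left(-4\right) 2 \left(-5\right) \left(-5 - 5\right) = 104 \cdot 2 \left(-5\right) \left(-10\right) = 104 \cdot 100 = 10400$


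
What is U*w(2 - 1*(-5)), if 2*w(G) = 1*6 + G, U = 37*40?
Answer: 9620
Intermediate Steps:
U = 1480
w(G) = 3 + G/2 (w(G) = (1*6 + G)/2 = (6 + G)/2 = 3 + G/2)
U*w(2 - 1*(-5)) = 1480*(3 + (2 - 1*(-5))/2) = 1480*(3 + (2 + 5)/2) = 1480*(3 + (1/2)*7) = 1480*(3 + 7/2) = 1480*(13/2) = 9620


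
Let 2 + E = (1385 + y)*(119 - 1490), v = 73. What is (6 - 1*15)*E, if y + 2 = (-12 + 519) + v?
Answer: 24221475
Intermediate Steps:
y = 578 (y = -2 + ((-12 + 519) + 73) = -2 + (507 + 73) = -2 + 580 = 578)
E = -2691275 (E = -2 + (1385 + 578)*(119 - 1490) = -2 + 1963*(-1371) = -2 - 2691273 = -2691275)
(6 - 1*15)*E = (6 - 1*15)*(-2691275) = (6 - 15)*(-2691275) = -9*(-2691275) = 24221475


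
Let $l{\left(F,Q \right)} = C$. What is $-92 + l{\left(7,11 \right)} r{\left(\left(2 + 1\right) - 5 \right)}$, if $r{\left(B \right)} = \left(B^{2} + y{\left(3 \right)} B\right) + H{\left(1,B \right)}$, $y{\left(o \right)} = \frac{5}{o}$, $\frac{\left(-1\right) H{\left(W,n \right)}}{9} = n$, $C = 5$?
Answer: $\frac{4}{3} \approx 1.3333$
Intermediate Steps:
$H{\left(W,n \right)} = - 9 n$
$l{\left(F,Q \right)} = 5$
$r{\left(B \right)} = B^{2} - \frac{22 B}{3}$ ($r{\left(B \right)} = \left(B^{2} + \frac{5}{3} B\right) - 9 B = \left(B^{2} + 5 \cdot \frac{1}{3} B\right) - 9 B = \left(B^{2} + \frac{5 B}{3}\right) - 9 B = B^{2} - \frac{22 B}{3}$)
$-92 + l{\left(7,11 \right)} r{\left(\left(2 + 1\right) - 5 \right)} = -92 + 5 \frac{\left(\left(2 + 1\right) - 5\right) \left(-22 + 3 \left(\left(2 + 1\right) - 5\right)\right)}{3} = -92 + 5 \frac{\left(3 - 5\right) \left(-22 + 3 \left(3 - 5\right)\right)}{3} = -92 + 5 \cdot \frac{1}{3} \left(-2\right) \left(-22 + 3 \left(-2\right)\right) = -92 + 5 \cdot \frac{1}{3} \left(-2\right) \left(-22 - 6\right) = -92 + 5 \cdot \frac{1}{3} \left(-2\right) \left(-28\right) = -92 + 5 \cdot \frac{56}{3} = -92 + \frac{280}{3} = \frac{4}{3}$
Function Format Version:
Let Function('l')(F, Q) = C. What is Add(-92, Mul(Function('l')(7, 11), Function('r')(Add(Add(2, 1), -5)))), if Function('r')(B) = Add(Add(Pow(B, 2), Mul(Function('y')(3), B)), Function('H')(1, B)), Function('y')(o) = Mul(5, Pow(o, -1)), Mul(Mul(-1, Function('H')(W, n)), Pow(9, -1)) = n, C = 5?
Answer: Rational(4, 3) ≈ 1.3333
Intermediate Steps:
Function('H')(W, n) = Mul(-9, n)
Function('l')(F, Q) = 5
Function('r')(B) = Add(Pow(B, 2), Mul(Rational(-22, 3), B)) (Function('r')(B) = Add(Add(Pow(B, 2), Mul(Mul(5, Pow(3, -1)), B)), Mul(-9, B)) = Add(Add(Pow(B, 2), Mul(Mul(5, Rational(1, 3)), B)), Mul(-9, B)) = Add(Add(Pow(B, 2), Mul(Rational(5, 3), B)), Mul(-9, B)) = Add(Pow(B, 2), Mul(Rational(-22, 3), B)))
Add(-92, Mul(Function('l')(7, 11), Function('r')(Add(Add(2, 1), -5)))) = Add(-92, Mul(5, Mul(Rational(1, 3), Add(Add(2, 1), -5), Add(-22, Mul(3, Add(Add(2, 1), -5)))))) = Add(-92, Mul(5, Mul(Rational(1, 3), Add(3, -5), Add(-22, Mul(3, Add(3, -5)))))) = Add(-92, Mul(5, Mul(Rational(1, 3), -2, Add(-22, Mul(3, -2))))) = Add(-92, Mul(5, Mul(Rational(1, 3), -2, Add(-22, -6)))) = Add(-92, Mul(5, Mul(Rational(1, 3), -2, -28))) = Add(-92, Mul(5, Rational(56, 3))) = Add(-92, Rational(280, 3)) = Rational(4, 3)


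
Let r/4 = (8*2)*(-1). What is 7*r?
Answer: -448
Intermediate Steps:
r = -64 (r = 4*((8*2)*(-1)) = 4*(16*(-1)) = 4*(-16) = -64)
7*r = 7*(-64) = -448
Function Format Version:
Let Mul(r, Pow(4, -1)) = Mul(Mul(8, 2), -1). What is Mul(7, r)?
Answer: -448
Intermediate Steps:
r = -64 (r = Mul(4, Mul(Mul(8, 2), -1)) = Mul(4, Mul(16, -1)) = Mul(4, -16) = -64)
Mul(7, r) = Mul(7, -64) = -448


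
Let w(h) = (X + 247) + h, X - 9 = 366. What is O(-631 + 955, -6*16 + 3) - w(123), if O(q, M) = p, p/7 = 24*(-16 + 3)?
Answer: -2929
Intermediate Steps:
X = 375 (X = 9 + 366 = 375)
w(h) = 622 + h (w(h) = (375 + 247) + h = 622 + h)
p = -2184 (p = 7*(24*(-16 + 3)) = 7*(24*(-13)) = 7*(-312) = -2184)
O(q, M) = -2184
O(-631 + 955, -6*16 + 3) - w(123) = -2184 - (622 + 123) = -2184 - 1*745 = -2184 - 745 = -2929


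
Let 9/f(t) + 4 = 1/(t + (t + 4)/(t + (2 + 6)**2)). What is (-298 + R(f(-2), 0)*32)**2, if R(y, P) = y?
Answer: 9903832324/75625 ≈ 1.3096e+5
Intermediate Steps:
f(t) = 9/(-4 + 1/(t + (4 + t)/(64 + t))) (f(t) = 9/(-4 + 1/(t + (t + 4)/(t + (2 + 6)**2))) = 9/(-4 + 1/(t + (4 + t)/(t + 8**2))) = 9/(-4 + 1/(t + (4 + t)/(t + 64))) = 9/(-4 + 1/(t + (4 + t)/(64 + t))))
(-298 + R(f(-2), 0)*32)**2 = (-298 + (9*(-4 - 1*(-2)**2 - 65*(-2))/(-48 + 4*(-2)**2 + 259*(-2)))*32)**2 = (-298 + (9*(-4 - 1*4 + 130)/(-48 + 4*4 - 518))*32)**2 = (-298 + (9*(-4 - 4 + 130)/(-48 + 16 - 518))*32)**2 = (-298 + (9*122/(-550))*32)**2 = (-298 + (9*(-1/550)*122)*32)**2 = (-298 - 549/275*32)**2 = (-298 - 17568/275)**2 = (-99518/275)**2 = 9903832324/75625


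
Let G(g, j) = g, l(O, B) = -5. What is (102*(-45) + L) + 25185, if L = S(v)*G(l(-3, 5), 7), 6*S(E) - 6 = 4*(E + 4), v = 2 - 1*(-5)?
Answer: 61660/3 ≈ 20553.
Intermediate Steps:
v = 7 (v = 2 + 5 = 7)
S(E) = 11/3 + 2*E/3 (S(E) = 1 + (4*(E + 4))/6 = 1 + (4*(4 + E))/6 = 1 + (16 + 4*E)/6 = 1 + (8/3 + 2*E/3) = 11/3 + 2*E/3)
L = -125/3 (L = (11/3 + (⅔)*7)*(-5) = (11/3 + 14/3)*(-5) = (25/3)*(-5) = -125/3 ≈ -41.667)
(102*(-45) + L) + 25185 = (102*(-45) - 125/3) + 25185 = (-4590 - 125/3) + 25185 = -13895/3 + 25185 = 61660/3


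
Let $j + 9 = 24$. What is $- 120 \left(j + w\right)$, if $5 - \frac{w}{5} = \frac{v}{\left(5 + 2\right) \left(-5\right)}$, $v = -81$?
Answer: $- \frac{23880}{7} \approx -3411.4$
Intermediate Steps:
$j = 15$ ($j = -9 + 24 = 15$)
$w = \frac{94}{7}$ ($w = 25 - 5 \left(- \frac{81}{\left(5 + 2\right) \left(-5\right)}\right) = 25 - 5 \left(- \frac{81}{7 \left(-5\right)}\right) = 25 - 5 \left(- \frac{81}{-35}\right) = 25 - 5 \left(\left(-81\right) \left(- \frac{1}{35}\right)\right) = 25 - \frac{81}{7} = \frac{94}{7} \approx 13.429$)
$- 120 \left(j + w\right) = - 120 \left(15 + \frac{94}{7}\right) = \left(-120\right) \frac{199}{7} = - \frac{23880}{7}$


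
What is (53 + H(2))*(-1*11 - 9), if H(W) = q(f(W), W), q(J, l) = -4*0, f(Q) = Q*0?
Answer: -1060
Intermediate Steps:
f(Q) = 0
q(J, l) = 0
H(W) = 0
(53 + H(2))*(-1*11 - 9) = (53 + 0)*(-1*11 - 9) = 53*(-11 - 9) = 53*(-20) = -1060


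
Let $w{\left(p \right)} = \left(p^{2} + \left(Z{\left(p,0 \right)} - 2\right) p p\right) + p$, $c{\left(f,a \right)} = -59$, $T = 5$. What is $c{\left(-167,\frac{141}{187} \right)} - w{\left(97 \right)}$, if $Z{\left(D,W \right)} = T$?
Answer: $-37792$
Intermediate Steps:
$Z{\left(D,W \right)} = 5$
$w{\left(p \right)} = p + 4 p^{2}$ ($w{\left(p \right)} = \left(p^{2} + \left(5 - 2\right) p p\right) + p = \left(p^{2} + 3 p p\right) + p = \left(p^{2} + 3 p^{2}\right) + p = 4 p^{2} + p = p + 4 p^{2}$)
$c{\left(-167,\frac{141}{187} \right)} - w{\left(97 \right)} = -59 - 97 \left(1 + 4 \cdot 97\right) = -59 - 97 \left(1 + 388\right) = -59 - 97 \cdot 389 = -59 - 37733 = -37792$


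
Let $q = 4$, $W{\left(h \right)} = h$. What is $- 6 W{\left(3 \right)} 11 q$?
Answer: $-792$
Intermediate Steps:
$- 6 W{\left(3 \right)} 11 q = \left(-6\right) 3 \cdot 11 \cdot 4 = \left(-18\right) 44 = -792$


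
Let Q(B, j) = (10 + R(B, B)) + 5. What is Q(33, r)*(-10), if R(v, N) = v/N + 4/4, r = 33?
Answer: -170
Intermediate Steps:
R(v, N) = 1 + v/N (R(v, N) = v/N + 4*(¼) = v/N + 1 = 1 + v/N)
Q(B, j) = 17 (Q(B, j) = (10 + (B + B)/B) + 5 = (10 + (2*B)/B) + 5 = (10 + 2) + 5 = 12 + 5 = 17)
Q(33, r)*(-10) = 17*(-10) = -170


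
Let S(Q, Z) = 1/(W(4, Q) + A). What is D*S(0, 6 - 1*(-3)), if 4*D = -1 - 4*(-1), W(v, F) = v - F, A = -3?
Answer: ¾ ≈ 0.75000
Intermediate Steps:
S(Q, Z) = 1/(1 - Q) (S(Q, Z) = 1/((4 - Q) - 3) = 1/(1 - Q))
D = ¾ (D = (-1 - 4*(-1))/4 = (-1 + 4)/4 = (¼)*3 = ¾ ≈ 0.75000)
D*S(0, 6 - 1*(-3)) = 3*(-1/(-1 + 0))/4 = 3*(-1/(-1))/4 = 3*(-1*(-1))/4 = (¾)*1 = ¾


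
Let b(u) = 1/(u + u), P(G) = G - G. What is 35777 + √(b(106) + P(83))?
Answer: 35777 + √53/106 ≈ 35777.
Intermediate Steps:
P(G) = 0
b(u) = 1/(2*u)
35777 + √(b(106) + P(83)) = 35777 + √((½)/106 + 0) = 35777 + √((½)*(1/106) + 0) = 35777 + √(1/212 + 0) = 35777 + √(1/212) = 35777 + √53/106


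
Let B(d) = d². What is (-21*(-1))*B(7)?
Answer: 1029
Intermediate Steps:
(-21*(-1))*B(7) = -21*(-1)*7² = -21*(-1)*49 = 21*49 = 1029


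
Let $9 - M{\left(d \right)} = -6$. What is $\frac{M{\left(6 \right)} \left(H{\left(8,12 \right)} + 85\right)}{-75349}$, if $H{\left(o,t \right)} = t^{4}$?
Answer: $- \frac{312315}{75349} \approx -4.1449$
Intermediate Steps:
$M{\left(d \right)} = 15$ ($M{\left(d \right)} = 9 - -6 = 9 + 6 = 15$)
$\frac{M{\left(6 \right)} \left(H{\left(8,12 \right)} + 85\right)}{-75349} = \frac{15 \left(12^{4} + 85\right)}{-75349} = 15 \left(20736 + 85\right) \left(- \frac{1}{75349}\right) = 15 \cdot 20821 \left(- \frac{1}{75349}\right) = 312315 \left(- \frac{1}{75349}\right) = - \frac{312315}{75349}$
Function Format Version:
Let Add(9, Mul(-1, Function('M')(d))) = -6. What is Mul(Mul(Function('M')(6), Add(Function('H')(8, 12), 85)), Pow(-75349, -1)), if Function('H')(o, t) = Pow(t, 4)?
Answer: Rational(-312315, 75349) ≈ -4.1449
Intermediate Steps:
Function('M')(d) = 15 (Function('M')(d) = Add(9, Mul(-1, -6)) = Add(9, 6) = 15)
Mul(Mul(Function('M')(6), Add(Function('H')(8, 12), 85)), Pow(-75349, -1)) = Mul(Mul(15, Add(Pow(12, 4), 85)), Pow(-75349, -1)) = Mul(Mul(15, Add(20736, 85)), Rational(-1, 75349)) = Mul(Mul(15, 20821), Rational(-1, 75349)) = Mul(312315, Rational(-1, 75349)) = Rational(-312315, 75349)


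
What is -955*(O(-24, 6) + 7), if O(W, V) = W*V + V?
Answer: 125105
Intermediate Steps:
O(W, V) = V + V*W (O(W, V) = V*W + V = V + V*W)
-955*(O(-24, 6) + 7) = -955*(6*(1 - 24) + 7) = -955*(6*(-23) + 7) = -955*(-138 + 7) = -955*(-131) = 125105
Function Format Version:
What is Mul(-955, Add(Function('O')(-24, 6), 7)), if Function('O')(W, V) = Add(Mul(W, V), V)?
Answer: 125105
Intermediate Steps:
Function('O')(W, V) = Add(V, Mul(V, W)) (Function('O')(W, V) = Add(Mul(V, W), V) = Add(V, Mul(V, W)))
Mul(-955, Add(Function('O')(-24, 6), 7)) = Mul(-955, Add(Mul(6, Add(1, -24)), 7)) = Mul(-955, Add(Mul(6, -23), 7)) = Mul(-955, Add(-138, 7)) = Mul(-955, -131) = 125105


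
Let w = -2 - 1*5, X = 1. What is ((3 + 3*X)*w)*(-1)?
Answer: 42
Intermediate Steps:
w = -7 (w = -2 - 5 = -7)
((3 + 3*X)*w)*(-1) = ((3 + 3*1)*(-7))*(-1) = ((3 + 3)*(-7))*(-1) = (6*(-7))*(-1) = -42*(-1) = 42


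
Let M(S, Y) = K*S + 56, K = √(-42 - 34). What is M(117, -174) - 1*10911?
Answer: -10855 + 234*I*√19 ≈ -10855.0 + 1020.0*I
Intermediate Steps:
K = 2*I*√19 (K = √(-76) = 2*I*√19 ≈ 8.7178*I)
M(S, Y) = 56 + 2*I*S*√19 (M(S, Y) = (2*I*√19)*S + 56 = 2*I*S*√19 + 56 = 56 + 2*I*S*√19)
M(117, -174) - 1*10911 = (56 + 2*I*117*√19) - 1*10911 = (56 + 234*I*√19) - 10911 = -10855 + 234*I*√19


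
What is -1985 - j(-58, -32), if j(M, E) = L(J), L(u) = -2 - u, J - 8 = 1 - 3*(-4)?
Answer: -1962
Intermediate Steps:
J = 21 (J = 8 + (1 - 3*(-4)) = 8 + (1 + 12) = 8 + 13 = 21)
j(M, E) = -23 (j(M, E) = -2 - 1*21 = -2 - 21 = -23)
-1985 - j(-58, -32) = -1985 - 1*(-23) = -1985 + 23 = -1962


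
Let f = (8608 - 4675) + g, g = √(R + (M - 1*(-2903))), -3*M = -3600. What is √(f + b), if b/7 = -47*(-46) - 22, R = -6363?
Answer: √(18913 + 2*I*√565) ≈ 137.52 + 0.173*I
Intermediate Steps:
M = 1200 (M = -⅓*(-3600) = 1200)
b = 14980 (b = 7*(-47*(-46) - 22) = 7*(2162 - 22) = 7*2140 = 14980)
g = 2*I*√565 (g = √(-6363 + (1200 - 1*(-2903))) = √(-6363 + (1200 + 2903)) = √(-6363 + 4103) = √(-2260) = 2*I*√565 ≈ 47.539*I)
f = 3933 + 2*I*√565 (f = (8608 - 4675) + 2*I*√565 = 3933 + 2*I*√565 ≈ 3933.0 + 47.539*I)
√(f + b) = √((3933 + 2*I*√565) + 14980) = √(18913 + 2*I*√565)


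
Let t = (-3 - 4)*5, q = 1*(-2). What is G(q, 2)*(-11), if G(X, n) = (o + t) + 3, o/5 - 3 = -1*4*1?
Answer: 407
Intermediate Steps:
o = -5 (o = 15 + 5*(-1*4*1) = 15 + 5*(-4*1) = 15 + 5*(-4) = 15 - 20 = -5)
q = -2
t = -35 (t = -7*5 = -35)
G(X, n) = -37 (G(X, n) = (-5 - 35) + 3 = -40 + 3 = -37)
G(q, 2)*(-11) = -37*(-11) = 407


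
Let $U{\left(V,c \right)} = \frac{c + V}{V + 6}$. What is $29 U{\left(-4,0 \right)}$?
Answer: $-58$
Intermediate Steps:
$U{\left(V,c \right)} = \frac{V + c}{6 + V}$
$29 U{\left(-4,0 \right)} = 29 \frac{-4 + 0}{6 - 4} = 29 \cdot \frac{1}{2} \left(-4\right) = 29 \left(-2\right) = -58$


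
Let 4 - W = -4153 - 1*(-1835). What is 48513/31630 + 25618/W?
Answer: 461472263/36722430 ≈ 12.566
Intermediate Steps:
W = 2322 (W = 4 - (-4153 - 1*(-1835)) = 4 - (-4153 + 1835) = 4 - 1*(-2318) = 4 + 2318 = 2322)
48513/31630 + 25618/W = 48513/31630 + 25618/2322 = 48513*(1/31630) + 25618*(1/2322) = 48513/31630 + 12809/1161 = 461472263/36722430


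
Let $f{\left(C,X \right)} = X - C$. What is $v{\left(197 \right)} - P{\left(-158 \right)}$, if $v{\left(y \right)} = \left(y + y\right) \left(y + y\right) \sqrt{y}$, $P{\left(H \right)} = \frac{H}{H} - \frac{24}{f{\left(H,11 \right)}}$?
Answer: $- \frac{145}{169} + 155236 \sqrt{197} \approx 2.1788 \cdot 10^{6}$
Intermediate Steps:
$P{\left(H \right)} = 1 - \frac{24}{11 - H}$ ($P{\left(H \right)} = \frac{H}{H} - \frac{24}{11 - H} = 1 - \frac{24}{11 - H}$)
$v{\left(y \right)} = 4 y^{\frac{5}{2}}$ ($v{\left(y \right)} = 2 y 2 y \sqrt{y} = 4 y^{2} \sqrt{y} = 4 y^{\frac{5}{2}}$)
$v{\left(197 \right)} - P{\left(-158 \right)} = 4 \cdot 197^{\frac{5}{2}} - \frac{13 - 158}{-11 - 158} = 4 \cdot 38809 \sqrt{197} - \frac{1}{-169} \left(-145\right) = 155236 \sqrt{197} - \left(- \frac{1}{169}\right) \left(-145\right) = 155236 \sqrt{197} - \frac{145}{169} = - \frac{145}{169} + 155236 \sqrt{197}$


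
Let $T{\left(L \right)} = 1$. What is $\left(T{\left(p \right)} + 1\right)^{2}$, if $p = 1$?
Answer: $4$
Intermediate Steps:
$\left(T{\left(p \right)} + 1\right)^{2} = \left(1 + 1\right)^{2} = 2^{2} = 4$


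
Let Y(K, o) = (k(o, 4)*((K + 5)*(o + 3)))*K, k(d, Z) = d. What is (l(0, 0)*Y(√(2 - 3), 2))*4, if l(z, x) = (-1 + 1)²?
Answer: 0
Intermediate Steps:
l(z, x) = 0 (l(z, x) = 0² = 0)
Y(K, o) = K*o*(3 + o)*(5 + K) (Y(K, o) = (o*((K + 5)*(o + 3)))*K = (o*((5 + K)*(3 + o)))*K = (o*((3 + o)*(5 + K)))*K = (o*(3 + o)*(5 + K))*K = K*o*(3 + o)*(5 + K))
(l(0, 0)*Y(√(2 - 3), 2))*4 = (0*(√(2 - 3)*2*(15 + 3*√(2 - 3) + 5*2 + √(2 - 3)*2)))*4 = (0*(√(-1)*2*(15 + 3*√(-1) + 10 + √(-1)*2)))*4 = (0*(I*2*(15 + 3*I + 10 + I*2)))*4 = (0*(I*2*(15 + 3*I + 10 + 2*I)))*4 = (0*(I*2*(25 + 5*I)))*4 = (0*(2*I*(25 + 5*I)))*4 = 0*4 = 0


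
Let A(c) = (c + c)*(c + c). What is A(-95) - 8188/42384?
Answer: 382513553/10596 ≈ 36100.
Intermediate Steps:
A(c) = 4*c² (A(c) = (2*c)*(2*c) = 4*c²)
A(-95) - 8188/42384 = 4*(-95)² - 8188/42384 = 4*9025 - 8188/42384 = 36100 - 1*2047/10596 = 36100 - 2047/10596 = 382513553/10596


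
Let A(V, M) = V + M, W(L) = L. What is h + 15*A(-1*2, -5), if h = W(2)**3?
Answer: -97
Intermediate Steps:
A(V, M) = M + V
h = 8 (h = 2**3 = 8)
h + 15*A(-1*2, -5) = 8 + 15*(-5 - 1*2) = 8 + 15*(-5 - 2) = 8 + 15*(-7) = 8 - 105 = -97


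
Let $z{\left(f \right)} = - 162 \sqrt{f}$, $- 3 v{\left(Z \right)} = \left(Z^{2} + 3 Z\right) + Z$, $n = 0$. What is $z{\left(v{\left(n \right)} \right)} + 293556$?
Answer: $293556$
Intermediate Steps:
$v{\left(Z \right)} = - \frac{4 Z}{3} - \frac{Z^{2}}{3}$ ($v{\left(Z \right)} = - \frac{\left(Z^{2} + 3 Z\right) + Z}{3} = - \frac{Z^{2} + 4 Z}{3} = - \frac{4 Z}{3} - \frac{Z^{2}}{3}$)
$z{\left(v{\left(n \right)} \right)} + 293556 = - 162 \sqrt{\left(- \frac{1}{3}\right) 0 \left(4 + 0\right)} + 293556 = - 162 \sqrt{\left(- \frac{1}{3}\right) 0 \cdot 4} + 293556 = - 162 \sqrt{0} + 293556 = \left(-162\right) 0 + 293556 = 0 + 293556 = 293556$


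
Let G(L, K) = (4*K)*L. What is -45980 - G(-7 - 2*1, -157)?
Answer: -51632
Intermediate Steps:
G(L, K) = 4*K*L
-45980 - G(-7 - 2*1, -157) = -45980 - 4*(-157)*(-7 - 2*1) = -45980 - 4*(-157)*(-7 - 2) = -45980 - 4*(-157)*(-9) = -45980 - 1*5652 = -45980 - 5652 = -51632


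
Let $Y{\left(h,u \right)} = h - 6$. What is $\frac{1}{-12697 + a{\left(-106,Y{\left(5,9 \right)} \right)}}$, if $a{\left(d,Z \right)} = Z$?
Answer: $- \frac{1}{12698} \approx -7.8753 \cdot 10^{-5}$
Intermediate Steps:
$Y{\left(h,u \right)} = -6 + h$ ($Y{\left(h,u \right)} = h - 6 = -6 + h$)
$\frac{1}{-12697 + a{\left(-106,Y{\left(5,9 \right)} \right)}} = \frac{1}{-12697 + \left(-6 + 5\right)} = \frac{1}{-12697 - 1} = \frac{1}{-12698} = - \frac{1}{12698}$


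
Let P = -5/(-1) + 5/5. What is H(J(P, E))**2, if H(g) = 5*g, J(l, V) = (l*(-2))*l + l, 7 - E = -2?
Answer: 108900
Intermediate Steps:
E = 9 (E = 7 - 1*(-2) = 7 + 2 = 9)
P = 6 (P = -5*(-1) + 5*(1/5) = 5 + 1 = 6)
J(l, V) = l - 2*l**2 (J(l, V) = (-2*l)*l + l = -2*l**2 + l = l - 2*l**2)
H(J(P, E))**2 = (5*(6*(1 - 2*6)))**2 = (5*(6*(1 - 12)))**2 = (5*(6*(-11)))**2 = (5*(-66))**2 = (-330)**2 = 108900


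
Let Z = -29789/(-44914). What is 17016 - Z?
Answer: 764226835/44914 ≈ 17015.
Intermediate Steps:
Z = 29789/44914 (Z = -29789*(-1/44914) = 29789/44914 ≈ 0.66325)
17016 - Z = 17016 - 1*29789/44914 = 17016 - 29789/44914 = 764226835/44914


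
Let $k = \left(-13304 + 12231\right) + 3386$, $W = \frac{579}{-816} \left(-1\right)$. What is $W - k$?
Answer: $- \frac{628943}{272} \approx -2312.3$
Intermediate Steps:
$W = \frac{193}{272}$ ($W = 579 \left(- \frac{1}{816}\right) \left(-1\right) = \left(- \frac{193}{272}\right) \left(-1\right) = \frac{193}{272} \approx 0.70956$)
$k = 2313$ ($k = -1073 + 3386 = 2313$)
$W - k = \frac{193}{272} - 2313 = - \frac{628943}{272}$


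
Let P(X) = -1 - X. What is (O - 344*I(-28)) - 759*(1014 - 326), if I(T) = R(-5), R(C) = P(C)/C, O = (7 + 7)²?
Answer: -2608604/5 ≈ -5.2172e+5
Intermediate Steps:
O = 196 (O = 14² = 196)
R(C) = (-1 - C)/C
I(T) = -⅘ (I(T) = (-1 - 1*(-5))/(-5) = -(-1 + 5)/5 = -⅕*4 = -⅘)
(O - 344*I(-28)) - 759*(1014 - 326) = (196 - 344*(-⅘)) - 759*(1014 - 326) = (196 + 1376/5) - 759*688 = 2356/5 - 1*522192 = 2356/5 - 522192 = -2608604/5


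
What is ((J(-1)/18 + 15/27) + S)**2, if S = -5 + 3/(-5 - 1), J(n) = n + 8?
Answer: 1681/81 ≈ 20.753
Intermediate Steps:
J(n) = 8 + n
S = -11/2 (S = -5 + 3/(-6) = -5 + 3*(-1/6) = -5 - 1/2 = -11/2 ≈ -5.5000)
((J(-1)/18 + 15/27) + S)**2 = (((8 - 1)/18 + 15/27) - 11/2)**2 = ((7*(1/18) + 15*(1/27)) - 11/2)**2 = ((7/18 + 5/9) - 11/2)**2 = (17/18 - 11/2)**2 = (-41/9)**2 = 1681/81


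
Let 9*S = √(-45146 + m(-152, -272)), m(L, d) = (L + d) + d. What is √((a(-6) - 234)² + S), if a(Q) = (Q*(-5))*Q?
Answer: √(1542564 + I*√45842)/3 ≈ 414.0 + 0.028732*I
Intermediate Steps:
m(L, d) = L + 2*d
a(Q) = -5*Q² (a(Q) = (-5*Q)*Q = -5*Q²)
S = I*√45842/9 (S = √(-45146 + (-152 + 2*(-272)))/9 = √(-45146 + (-152 - 544))/9 = √(-45146 - 696)/9 = √(-45842)/9 = (I*√45842)/9 = I*√45842/9 ≈ 23.79*I)
√((a(-6) - 234)² + S) = √((-5*(-6)² - 234)² + I*√45842/9) = √((-5*36 - 234)² + I*√45842/9) = √((-180 - 234)² + I*√45842/9) = √((-414)² + I*√45842/9) = √(171396 + I*√45842/9)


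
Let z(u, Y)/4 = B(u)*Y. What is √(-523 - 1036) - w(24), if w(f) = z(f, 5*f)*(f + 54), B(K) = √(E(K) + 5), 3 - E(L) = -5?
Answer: -37440*√13 + I*√1559 ≈ -1.3499e+5 + 39.484*I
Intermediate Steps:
E(L) = 8 (E(L) = 3 - 1*(-5) = 3 + 5 = 8)
B(K) = √13 (B(K) = √(8 + 5) = √13)
z(u, Y) = 4*Y*√13 (z(u, Y) = 4*(√13*Y) = 4*(Y*√13) = 4*Y*√13)
w(f) = 20*f*√13*(54 + f) (w(f) = (4*(5*f)*√13)*(f + 54) = (20*f*√13)*(54 + f) = 20*f*√13*(54 + f))
√(-523 - 1036) - w(24) = √(-523 - 1036) - 20*24*√13*(54 + 24) = √(-1559) - 20*24*√13*78 = I*√1559 - 37440*√13 = -37440*√13 + I*√1559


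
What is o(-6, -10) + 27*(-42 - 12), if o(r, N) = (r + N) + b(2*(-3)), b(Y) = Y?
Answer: -1480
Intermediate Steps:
o(r, N) = -6 + N + r (o(r, N) = (r + N) + 2*(-3) = (N + r) - 6 = -6 + N + r)
o(-6, -10) + 27*(-42 - 12) = (-6 - 10 - 6) + 27*(-42 - 12) = -22 + 27*(-54) = -22 - 1458 = -1480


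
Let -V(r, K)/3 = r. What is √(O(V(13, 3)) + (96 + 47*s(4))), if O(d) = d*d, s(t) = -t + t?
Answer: 7*√33 ≈ 40.212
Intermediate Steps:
s(t) = 0
V(r, K) = -3*r
O(d) = d²
√(O(V(13, 3)) + (96 + 47*s(4))) = √((-3*13)² + (96 + 47*0)) = √((-39)² + (96 + 0)) = √(1521 + 96) = √1617 = 7*√33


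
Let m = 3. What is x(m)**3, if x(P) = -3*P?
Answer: -729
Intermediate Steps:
x(m)**3 = (-3*3)**3 = (-9)**3 = -729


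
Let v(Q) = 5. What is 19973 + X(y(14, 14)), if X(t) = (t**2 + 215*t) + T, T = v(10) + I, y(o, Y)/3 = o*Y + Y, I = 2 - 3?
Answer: 552327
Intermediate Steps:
I = -1
y(o, Y) = 3*Y + 3*Y*o (y(o, Y) = 3*(o*Y + Y) = 3*(Y*o + Y) = 3*(Y + Y*o) = 3*Y + 3*Y*o)
T = 4 (T = 5 - 1 = 4)
X(t) = 4 + t**2 + 215*t (X(t) = (t**2 + 215*t) + 4 = 4 + t**2 + 215*t)
19973 + X(y(14, 14)) = 19973 + (4 + (3*14*(1 + 14))**2 + 215*(3*14*(1 + 14))) = 19973 + (4 + (3*14*15)**2 + 215*(3*14*15)) = 19973 + (4 + 630**2 + 215*630) = 19973 + (4 + 396900 + 135450) = 19973 + 532354 = 552327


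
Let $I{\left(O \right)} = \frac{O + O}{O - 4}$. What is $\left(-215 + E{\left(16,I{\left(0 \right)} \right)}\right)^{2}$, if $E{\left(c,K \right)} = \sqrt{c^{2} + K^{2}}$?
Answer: $39601$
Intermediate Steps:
$I{\left(O \right)} = \frac{2 O}{-4 + O}$
$E{\left(c,K \right)} = \sqrt{K^{2} + c^{2}}$
$\left(-215 + E{\left(16,I{\left(0 \right)} \right)}\right)^{2} = \left(-215 + \sqrt{\left(2 \cdot 0 \frac{1}{-4 + 0}\right)^{2} + 16^{2}}\right)^{2} = \left(-215 + \sqrt{\left(2 \cdot 0 \frac{1}{-4}\right)^{2} + 256}\right)^{2} = \left(-215 + \sqrt{\left(2 \cdot 0 \left(- \frac{1}{4}\right)\right)^{2} + 256}\right)^{2} = \left(-215 + \sqrt{0^{2} + 256}\right)^{2} = \left(-215 + \sqrt{0 + 256}\right)^{2} = \left(-215 + \sqrt{256}\right)^{2} = \left(-215 + 16\right)^{2} = \left(-199\right)^{2} = 39601$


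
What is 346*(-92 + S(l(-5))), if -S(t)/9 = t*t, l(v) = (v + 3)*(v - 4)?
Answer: -1040768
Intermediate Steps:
l(v) = (-4 + v)*(3 + v) (l(v) = (3 + v)*(-4 + v) = (-4 + v)*(3 + v))
S(t) = -9*t**2 (S(t) = -9*t*t = -9*t**2)
346*(-92 + S(l(-5))) = 346*(-92 - 9*(-12 + (-5)**2 - 1*(-5))**2) = 346*(-92 - 9*(-12 + 25 + 5)**2) = 346*(-92 - 9*18**2) = 346*(-92 - 9*324) = 346*(-92 - 2916) = 346*(-3008) = -1040768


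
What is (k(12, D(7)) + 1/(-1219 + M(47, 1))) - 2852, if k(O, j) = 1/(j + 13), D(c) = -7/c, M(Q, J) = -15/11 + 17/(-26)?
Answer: -11951051485/4190532 ≈ -2851.9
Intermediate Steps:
M(Q, J) = -577/286 (M(Q, J) = -15*1/11 + 17*(-1/26) = -15/11 - 17/26 = -577/286)
k(O, j) = 1/(13 + j)
(k(12, D(7)) + 1/(-1219 + M(47, 1))) - 2852 = (1/(13 - 7/7) + 1/(-1219 - 577/286)) - 2852 = (1/(13 - 7*⅐) + 1/(-349211/286)) - 2852 = (1/(13 - 1) - 286/349211) - 2852 = (1/12 - 286/349211) - 2852 = 345779/4190532 - 2852 = -11951051485/4190532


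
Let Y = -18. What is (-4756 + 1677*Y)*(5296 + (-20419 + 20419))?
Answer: -185052832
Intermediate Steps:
(-4756 + 1677*Y)*(5296 + (-20419 + 20419)) = (-4756 + 1677*(-18))*(5296 + (-20419 + 20419)) = (-4756 - 30186)*(5296 + 0) = -34942*5296 = -185052832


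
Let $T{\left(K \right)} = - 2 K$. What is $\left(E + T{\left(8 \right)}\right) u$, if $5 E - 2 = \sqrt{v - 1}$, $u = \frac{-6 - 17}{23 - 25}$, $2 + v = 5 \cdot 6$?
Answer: $- \frac{897}{5} + \frac{69 \sqrt{3}}{10} \approx -167.45$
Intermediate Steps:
$v = 28$ ($v = -2 + 5 \cdot 6 = -2 + 30 = 28$)
$u = \frac{23}{2}$ ($u = - \frac{23}{-2} = \left(-23\right) \left(- \frac{1}{2}\right) = \frac{23}{2} \approx 11.5$)
$E = \frac{2}{5} + \frac{3 \sqrt{3}}{5}$ ($E = \frac{2}{5} + \frac{\sqrt{28 - 1}}{5} = \frac{2}{5} + \frac{\sqrt{27}}{5} = \frac{2}{5} + \frac{3 \sqrt{3}}{5} \approx 1.4392$)
$\left(E + T{\left(8 \right)}\right) u = \left(\left(\frac{2}{5} + \frac{3 \sqrt{3}}{5}\right) - 16\right) \frac{23}{2} = \left(- \frac{78}{5} + \frac{3 \sqrt{3}}{5}\right) \frac{23}{2} = - \frac{897}{5} + \frac{69 \sqrt{3}}{10}$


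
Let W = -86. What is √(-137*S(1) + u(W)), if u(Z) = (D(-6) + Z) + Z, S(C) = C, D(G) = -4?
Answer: I*√313 ≈ 17.692*I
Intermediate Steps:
u(Z) = -4 + 2*Z (u(Z) = (-4 + Z) + Z = -4 + 2*Z)
√(-137*S(1) + u(W)) = √(-137*1 + (-4 + 2*(-86))) = √(-137 + (-4 - 172)) = √(-137 - 176) = √(-313) = I*√313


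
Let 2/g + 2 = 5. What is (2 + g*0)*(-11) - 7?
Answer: -29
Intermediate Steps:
g = ⅔ (g = 2/(-2 + 5) = 2/3 = 2*(⅓) = ⅔ ≈ 0.66667)
(2 + g*0)*(-11) - 7 = (2 + (⅔)*0)*(-11) - 7 = (2 + 0)*(-11) - 7 = 2*(-11) - 7 = -22 - 7 = -29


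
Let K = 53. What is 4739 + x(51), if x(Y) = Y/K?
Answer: 251218/53 ≈ 4740.0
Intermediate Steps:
x(Y) = Y/53
4739 + x(51) = 4739 + (1/53)*51 = 4739 + 51/53 = 251218/53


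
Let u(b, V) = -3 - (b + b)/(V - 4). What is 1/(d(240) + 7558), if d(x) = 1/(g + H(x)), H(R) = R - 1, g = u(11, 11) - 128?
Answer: 734/5547579 ≈ 0.00013231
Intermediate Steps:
u(b, V) = -3 - 2*b/(-4 + V)
g = -939/7 (g = (12 - 3*11 - 2*11)/(-4 + 11) - 128 = (12 - 33 - 22)/7 - 128 = (⅐)*(-43) - 128 = -43/7 - 128 = -939/7 ≈ -134.14)
H(R) = -1 + R
d(x) = 1/(-946/7 + x) (d(x) = 1/(-939/7 + (-1 + x)) = 1/(-946/7 + x))
1/(d(240) + 7558) = 1/(7/(-946 + 7*240) + 7558) = 1/(7/(-946 + 1680) + 7558) = 1/(7/734 + 7558) = 1/(5547579/734) = 734/5547579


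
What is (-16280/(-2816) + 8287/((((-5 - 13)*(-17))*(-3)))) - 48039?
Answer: -705644509/14688 ≈ -48042.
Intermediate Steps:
(-16280/(-2816) + 8287/((((-5 - 13)*(-17))*(-3)))) - 48039 = (-16280*(-1/2816) + 8287/((-18*(-17)*(-3)))) - 48039 = (185/32 + 8287/((306*(-3)))) - 48039 = (185/32 + 8287/(-918)) - 48039 = (185/32 + 8287*(-1/918)) - 48039 = (185/32 - 8287/918) - 48039 = -47677/14688 - 48039 = -705644509/14688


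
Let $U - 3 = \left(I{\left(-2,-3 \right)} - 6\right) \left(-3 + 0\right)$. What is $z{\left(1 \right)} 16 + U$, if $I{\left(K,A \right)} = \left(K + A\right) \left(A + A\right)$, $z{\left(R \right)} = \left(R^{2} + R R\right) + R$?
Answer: $-21$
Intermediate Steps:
$z{\left(R \right)} = R + 2 R^{2}$ ($z{\left(R \right)} = \left(R^{2} + R^{2}\right) + R = 2 R^{2} + R = R + 2 R^{2}$)
$I{\left(K,A \right)} = 2 A \left(A + K\right)$ ($I{\left(K,A \right)} = \left(A + K\right) 2 A = 2 A \left(A + K\right)$)
$U = -69$ ($U = 3 + \left(2 \left(-3\right) \left(-3 - 2\right) - 6\right) \left(-3 + 0\right) = 3 + \left(2 \left(-3\right) \left(-5\right) - 6\right) \left(-3\right) = 3 + \left(30 - 6\right) \left(-3\right) = 3 + 24 \left(-3\right) = 3 - 72 = -69$)
$z{\left(1 \right)} 16 + U = 1 \left(1 + 2 \cdot 1\right) 16 - 69 = 1 \left(1 + 2\right) 16 - 69 = 1 \cdot 3 \cdot 16 - 69 = 3 \cdot 16 - 69 = 48 - 69 = -21$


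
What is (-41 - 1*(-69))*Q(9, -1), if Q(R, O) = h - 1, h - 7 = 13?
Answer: 532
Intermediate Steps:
h = 20 (h = 7 + 13 = 20)
Q(R, O) = 19 (Q(R, O) = 20 - 1 = 19)
(-41 - 1*(-69))*Q(9, -1) = (-41 - 1*(-69))*19 = (-41 + 69)*19 = 28*19 = 532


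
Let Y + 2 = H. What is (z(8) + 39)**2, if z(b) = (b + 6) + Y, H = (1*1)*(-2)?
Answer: 2401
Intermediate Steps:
H = -2 (H = 1*(-2) = -2)
Y = -4 (Y = -2 - 2 = -4)
z(b) = 2 + b (z(b) = (b + 6) - 4 = (6 + b) - 4 = 2 + b)
(z(8) + 39)**2 = ((2 + 8) + 39)**2 = (10 + 39)**2 = 49**2 = 2401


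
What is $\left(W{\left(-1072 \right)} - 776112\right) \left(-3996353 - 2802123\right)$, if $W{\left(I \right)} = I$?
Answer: $5283666771584$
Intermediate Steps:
$\left(W{\left(-1072 \right)} - 776112\right) \left(-3996353 - 2802123\right) = \left(-1072 - 776112\right) \left(-3996353 - 2802123\right) = \left(-777184\right) \left(-6798476\right) = 5283666771584$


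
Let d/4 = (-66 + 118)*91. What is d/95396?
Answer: 676/3407 ≈ 0.19842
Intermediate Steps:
d = 18928 (d = 4*((-66 + 118)*91) = 4*(52*91) = 4*4732 = 18928)
d/95396 = 18928/95396 = 18928*(1/95396) = 676/3407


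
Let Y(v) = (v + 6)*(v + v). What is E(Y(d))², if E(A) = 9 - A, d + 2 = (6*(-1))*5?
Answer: 2739025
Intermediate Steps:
d = -32 (d = -2 + (6*(-1))*5 = -2 - 6*5 = -2 - 30 = -32)
Y(v) = 2*v*(6 + v) (Y(v) = (6 + v)*(2*v) = 2*v*(6 + v))
E(Y(d))² = (9 - 2*(-32)*(6 - 32))² = (9 - 2*(-32)*(-26))² = (9 - 1*1664)² = (9 - 1664)² = (-1655)² = 2739025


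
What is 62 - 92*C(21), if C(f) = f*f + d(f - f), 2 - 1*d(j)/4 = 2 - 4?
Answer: -41982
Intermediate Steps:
d(j) = 16 (d(j) = 8 - 4*(2 - 4) = 8 - 4*(-2) = 8 + 8 = 16)
C(f) = 16 + f² (C(f) = f*f + 16 = f² + 16 = 16 + f²)
62 - 92*C(21) = 62 - 92*(16 + 21²) = 62 - 92*(16 + 441) = 62 - 92*457 = 62 - 42044 = -41982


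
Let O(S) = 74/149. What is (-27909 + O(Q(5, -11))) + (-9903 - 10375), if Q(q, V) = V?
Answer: -7179789/149 ≈ -48187.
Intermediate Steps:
O(S) = 74/149 (O(S) = 74*(1/149) = 74/149)
(-27909 + O(Q(5, -11))) + (-9903 - 10375) = (-27909 + 74/149) + (-9903 - 10375) = -4158367/149 - 20278 = -7179789/149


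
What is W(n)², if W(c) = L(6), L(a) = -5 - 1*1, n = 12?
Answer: 36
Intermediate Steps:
L(a) = -6 (L(a) = -5 - 1 = -6)
W(c) = -6
W(n)² = (-6)² = 36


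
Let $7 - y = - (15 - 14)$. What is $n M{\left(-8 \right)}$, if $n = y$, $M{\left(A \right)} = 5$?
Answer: $40$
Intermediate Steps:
$y = 8$ ($y = 7 - - (15 - 14) = 7 - \left(-1\right) 1 = 7 - -1 = 7 + 1 = 8$)
$n = 8$
$n M{\left(-8 \right)} = 8 \cdot 5 = 40$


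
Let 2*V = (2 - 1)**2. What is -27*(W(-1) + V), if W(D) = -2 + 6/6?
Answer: 27/2 ≈ 13.500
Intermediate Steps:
V = 1/2 (V = (2 - 1)**2/2 = (1/2)*1**2 = (1/2)*1 = 1/2 ≈ 0.50000)
W(D) = -1 (W(D) = -2 + 6*(1/6) = -2 + 1 = -1)
-27*(W(-1) + V) = -27*(-1 + 1/2) = -27*(-1/2) = 27/2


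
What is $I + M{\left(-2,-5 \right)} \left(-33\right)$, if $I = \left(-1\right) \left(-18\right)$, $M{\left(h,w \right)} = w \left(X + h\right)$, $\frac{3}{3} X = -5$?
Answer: $-1137$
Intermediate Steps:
$X = -5$
$M{\left(h,w \right)} = w \left(-5 + h\right)$
$I = 18$
$I + M{\left(-2,-5 \right)} \left(-33\right) = 18 + - 5 \left(-5 - 2\right) \left(-33\right) = 18 + \left(-5\right) \left(-7\right) \left(-33\right) = 18 + 35 \left(-33\right) = 18 - 1155 = -1137$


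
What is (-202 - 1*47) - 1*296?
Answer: -545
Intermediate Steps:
(-202 - 1*47) - 1*296 = (-202 - 47) - 296 = -249 - 296 = -545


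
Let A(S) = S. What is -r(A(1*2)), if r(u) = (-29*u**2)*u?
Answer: 232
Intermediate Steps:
r(u) = -29*u**3
-r(A(1*2)) = -(-29)*(1*2)**3 = -(-29)*2**3 = -(-29)*8 = -1*(-232) = 232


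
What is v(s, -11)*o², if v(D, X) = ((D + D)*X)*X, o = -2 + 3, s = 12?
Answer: 2904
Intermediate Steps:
o = 1
v(D, X) = 2*D*X² (v(D, X) = ((2*D)*X)*X = (2*D*X)*X = 2*D*X²)
v(s, -11)*o² = (2*12*(-11)²)*1² = (2*12*121)*1 = 2904*1 = 2904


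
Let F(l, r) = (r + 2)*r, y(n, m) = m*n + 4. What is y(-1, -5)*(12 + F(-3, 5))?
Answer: 423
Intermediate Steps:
y(n, m) = 4 + m*n
F(l, r) = r*(2 + r) (F(l, r) = (2 + r)*r = r*(2 + r))
y(-1, -5)*(12 + F(-3, 5)) = (4 - 5*(-1))*(12 + 5*(2 + 5)) = (4 + 5)*(12 + 5*7) = 9*(12 + 35) = 9*47 = 423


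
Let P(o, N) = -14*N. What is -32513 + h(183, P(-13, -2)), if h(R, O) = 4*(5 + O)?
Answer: -32381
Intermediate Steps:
h(R, O) = 20 + 4*O
-32513 + h(183, P(-13, -2)) = -32513 + (20 + 4*(-14*(-2))) = -32513 + (20 + 4*28) = -32513 + (20 + 112) = -32513 + 132 = -32381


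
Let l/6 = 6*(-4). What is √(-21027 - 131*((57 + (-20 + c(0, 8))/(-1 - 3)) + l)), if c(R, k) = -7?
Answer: 3*I*√4673/2 ≈ 102.54*I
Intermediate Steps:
l = -144 (l = 6*(6*(-4)) = 6*(-24) = -144)
√(-21027 - 131*((57 + (-20 + c(0, 8))/(-1 - 3)) + l)) = √(-21027 - 131*((57 + (-20 - 7)/(-1 - 3)) - 144)) = √(-21027 - 131*((57 - 27/(-4)) - 144)) = √(-21027 - 131*((57 - 27*(-¼)) - 144)) = √(-21027 - 131*((57 + 27/4) - 144)) = √(-21027 - 131*(255/4 - 144)) = √(-21027 - 131*(-321/4)) = √(-21027 + 42051/4) = √(-42057/4) = 3*I*√4673/2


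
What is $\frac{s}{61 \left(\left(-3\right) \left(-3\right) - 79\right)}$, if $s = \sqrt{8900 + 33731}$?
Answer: $- \frac{\sqrt{42631}}{4270} \approx -0.048354$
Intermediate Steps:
$s = \sqrt{42631} \approx 206.47$
$\frac{s}{61 \left(\left(-3\right) \left(-3\right) - 79\right)} = \frac{\sqrt{42631}}{61 \left(\left(-3\right) \left(-3\right) - 79\right)} = \frac{\sqrt{42631}}{61 \left(9 - 79\right)} = \frac{\sqrt{42631}}{61 \left(-70\right)} = \frac{\sqrt{42631}}{-4270} = \sqrt{42631} \left(- \frac{1}{4270}\right) = - \frac{\sqrt{42631}}{4270}$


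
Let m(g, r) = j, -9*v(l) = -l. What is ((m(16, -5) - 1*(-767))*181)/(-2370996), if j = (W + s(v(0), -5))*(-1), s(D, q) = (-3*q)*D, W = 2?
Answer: -15385/263444 ≈ -0.058399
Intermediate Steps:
v(l) = l/9 (v(l) = -(-1)*l/9 = l/9)
s(D, q) = -3*D*q
j = -2 (j = (2 - 3*(⅑)*0*(-5))*(-1) = (2 - 3*0*(-5))*(-1) = (2 + 0)*(-1) = 2*(-1) = -2)
m(g, r) = -2
((m(16, -5) - 1*(-767))*181)/(-2370996) = ((-2 - 1*(-767))*181)/(-2370996) = ((-2 + 767)*181)*(-1/2370996) = (765*181)*(-1/2370996) = 138465*(-1/2370996) = -15385/263444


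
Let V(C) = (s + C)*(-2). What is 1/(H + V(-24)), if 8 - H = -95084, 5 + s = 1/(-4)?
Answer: 2/190301 ≈ 1.0510e-5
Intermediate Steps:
s = -21/4 (s = -5 + 1/(-4) = -5 - 1/4 = -21/4 ≈ -5.2500)
V(C) = 21/2 - 2*C (V(C) = (-21/4 + C)*(-2) = 21/2 - 2*C)
H = 95092 (H = 8 - 1*(-95084) = 8 + 95084 = 95092)
1/(H + V(-24)) = 1/(95092 + (21/2 - 2*(-24))) = 1/(95092 + (21/2 + 48)) = 1/(95092 + 117/2) = 1/(190301/2) = 2/190301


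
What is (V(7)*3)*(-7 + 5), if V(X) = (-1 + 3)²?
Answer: -24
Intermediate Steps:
V(X) = 4 (V(X) = 2² = 4)
(V(7)*3)*(-7 + 5) = (4*3)*(-7 + 5) = 12*(-2) = -24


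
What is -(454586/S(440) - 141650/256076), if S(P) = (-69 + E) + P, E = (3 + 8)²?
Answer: -7271179546/7874337 ≈ -923.40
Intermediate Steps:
E = 121 (E = 11² = 121)
S(P) = 52 + P (S(P) = (-69 + 121) + P = 52 + P)
-(454586/S(440) - 141650/256076) = -(454586/(52 + 440) - 141650/256076) = -(454586/492 - 141650*1/256076) = -(454586*(1/492) - 70825/128038) = -(227293/246 - 70825/128038) = -1*7271179546/7874337 = -7271179546/7874337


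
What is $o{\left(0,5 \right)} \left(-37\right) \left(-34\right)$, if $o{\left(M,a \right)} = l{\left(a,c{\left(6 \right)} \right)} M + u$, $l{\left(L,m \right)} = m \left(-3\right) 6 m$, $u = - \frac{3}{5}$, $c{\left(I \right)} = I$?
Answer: $- \frac{3774}{5} \approx -754.8$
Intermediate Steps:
$u = - \frac{3}{5}$ ($u = \left(-3\right) \frac{1}{5} = - \frac{3}{5} \approx -0.6$)
$l{\left(L,m \right)} = - 18 m^{2}$ ($l{\left(L,m \right)} = - 3 m 6 m = - 18 m^{2}$)
$o{\left(M,a \right)} = - \frac{3}{5} - 648 M$ ($o{\left(M,a \right)} = - 18 \cdot 6^{2} M - \frac{3}{5} = \left(-18\right) 36 M - \frac{3}{5} = - 648 M - \frac{3}{5} = - \frac{3}{5} - 648 M$)
$o{\left(0,5 \right)} \left(-37\right) \left(-34\right) = \left(- \frac{3}{5} - 0\right) \left(-37\right) \left(-34\right) = \left(- \frac{3}{5} + 0\right) \left(-37\right) \left(-34\right) = \left(- \frac{3}{5}\right) \left(-37\right) \left(-34\right) = \frac{111}{5} \left(-34\right) = - \frac{3774}{5}$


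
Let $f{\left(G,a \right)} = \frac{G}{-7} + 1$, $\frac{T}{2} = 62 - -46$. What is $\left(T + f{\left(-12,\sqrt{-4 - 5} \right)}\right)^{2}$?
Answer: $\frac{2343961}{49} \approx 47836.0$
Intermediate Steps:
$T = 216$ ($T = 2 \left(62 - -46\right) = 2 \left(62 + 46\right) = 2 \cdot 108 = 216$)
$f{\left(G,a \right)} = 1 - \frac{G}{7}$ ($f{\left(G,a \right)} = - \frac{G}{7} + 1 = 1 - \frac{G}{7}$)
$\left(T + f{\left(-12,\sqrt{-4 - 5} \right)}\right)^{2} = \left(216 + \left(1 - - \frac{12}{7}\right)\right)^{2} = \left(216 + \left(1 + \frac{12}{7}\right)\right)^{2} = \left(216 + \frac{19}{7}\right)^{2} = \left(\frac{1531}{7}\right)^{2} = \frac{2343961}{49}$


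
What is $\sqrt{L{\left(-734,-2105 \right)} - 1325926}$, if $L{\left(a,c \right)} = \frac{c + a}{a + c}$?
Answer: $15 i \sqrt{5893} \approx 1151.5 i$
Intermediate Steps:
$L{\left(a,c \right)} = 1$ ($L{\left(a,c \right)} = \frac{a + c}{a + c} = 1$)
$\sqrt{L{\left(-734,-2105 \right)} - 1325926} = \sqrt{1 - 1325926} = \sqrt{-1325925} = 15 i \sqrt{5893}$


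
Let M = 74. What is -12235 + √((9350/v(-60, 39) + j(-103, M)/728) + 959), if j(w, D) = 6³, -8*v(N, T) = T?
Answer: -12235 + 4*I*√4465461/273 ≈ -12235.0 + 30.962*I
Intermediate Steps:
v(N, T) = -T/8
j(w, D) = 216
-12235 + √((9350/v(-60, 39) + j(-103, M)/728) + 959) = -12235 + √((9350/((-⅛*39)) + 216/728) + 959) = -12235 + √((9350/(-39/8) + 216*(1/728)) + 959) = -12235 + √((9350*(-8/39) + 27/91) + 959) = -12235 + √((-74800/39 + 27/91) + 959) = -12235 + √(-523519/273 + 959) = -12235 + √(-261712/273) = -12235 + 4*I*√4465461/273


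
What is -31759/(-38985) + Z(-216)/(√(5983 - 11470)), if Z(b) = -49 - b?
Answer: 31759/38985 - 167*I*√5487/5487 ≈ 0.81465 - 2.2545*I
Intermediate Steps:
-31759/(-38985) + Z(-216)/(√(5983 - 11470)) = -31759/(-38985) + (-49 - 1*(-216))/(√(5983 - 11470)) = -31759*(-1/38985) + (-49 + 216)/(√(-5487)) = 31759/38985 + 167/((I*√5487)) = 31759/38985 + 167*(-I*√5487/5487) = 31759/38985 - 167*I*√5487/5487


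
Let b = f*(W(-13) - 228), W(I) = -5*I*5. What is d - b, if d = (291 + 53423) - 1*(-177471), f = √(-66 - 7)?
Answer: 231185 - 97*I*√73 ≈ 2.3119e+5 - 828.77*I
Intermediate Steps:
f = I*√73 (f = √(-73) = I*√73 ≈ 8.544*I)
W(I) = -25*I
b = 97*I*√73 (b = (I*√73)*(-25*(-13) - 228) = (I*√73)*(325 - 228) = (I*√73)*97 = 97*I*√73 ≈ 828.77*I)
d = 231185 (d = 53714 + 177471 = 231185)
d - b = 231185 - 97*I*√73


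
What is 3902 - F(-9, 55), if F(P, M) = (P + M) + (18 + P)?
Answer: 3847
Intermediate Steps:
F(P, M) = 18 + M + 2*P (F(P, M) = (M + P) + (18 + P) = 18 + M + 2*P)
3902 - F(-9, 55) = 3902 - (18 + 55 + 2*(-9)) = 3902 - (18 + 55 - 18) = 3902 - 1*55 = 3902 - 55 = 3847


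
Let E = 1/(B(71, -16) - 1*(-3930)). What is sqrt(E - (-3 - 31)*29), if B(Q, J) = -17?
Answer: 3*sqrt(1677467883)/3913 ≈ 31.401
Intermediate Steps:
E = 1/3913 (E = 1/(-17 - 1*(-3930)) = 1/(-17 + 3930) = 1/3913 ≈ 0.00025556)
sqrt(E - (-3 - 31)*29) = sqrt(1/3913 - (-3 - 31)*29) = sqrt(1/3913 - (-34)*29) = sqrt(1/3913 - 1*(-986)) = sqrt(1/3913 + 986) = sqrt(3858219/3913) = 3*sqrt(1677467883)/3913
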